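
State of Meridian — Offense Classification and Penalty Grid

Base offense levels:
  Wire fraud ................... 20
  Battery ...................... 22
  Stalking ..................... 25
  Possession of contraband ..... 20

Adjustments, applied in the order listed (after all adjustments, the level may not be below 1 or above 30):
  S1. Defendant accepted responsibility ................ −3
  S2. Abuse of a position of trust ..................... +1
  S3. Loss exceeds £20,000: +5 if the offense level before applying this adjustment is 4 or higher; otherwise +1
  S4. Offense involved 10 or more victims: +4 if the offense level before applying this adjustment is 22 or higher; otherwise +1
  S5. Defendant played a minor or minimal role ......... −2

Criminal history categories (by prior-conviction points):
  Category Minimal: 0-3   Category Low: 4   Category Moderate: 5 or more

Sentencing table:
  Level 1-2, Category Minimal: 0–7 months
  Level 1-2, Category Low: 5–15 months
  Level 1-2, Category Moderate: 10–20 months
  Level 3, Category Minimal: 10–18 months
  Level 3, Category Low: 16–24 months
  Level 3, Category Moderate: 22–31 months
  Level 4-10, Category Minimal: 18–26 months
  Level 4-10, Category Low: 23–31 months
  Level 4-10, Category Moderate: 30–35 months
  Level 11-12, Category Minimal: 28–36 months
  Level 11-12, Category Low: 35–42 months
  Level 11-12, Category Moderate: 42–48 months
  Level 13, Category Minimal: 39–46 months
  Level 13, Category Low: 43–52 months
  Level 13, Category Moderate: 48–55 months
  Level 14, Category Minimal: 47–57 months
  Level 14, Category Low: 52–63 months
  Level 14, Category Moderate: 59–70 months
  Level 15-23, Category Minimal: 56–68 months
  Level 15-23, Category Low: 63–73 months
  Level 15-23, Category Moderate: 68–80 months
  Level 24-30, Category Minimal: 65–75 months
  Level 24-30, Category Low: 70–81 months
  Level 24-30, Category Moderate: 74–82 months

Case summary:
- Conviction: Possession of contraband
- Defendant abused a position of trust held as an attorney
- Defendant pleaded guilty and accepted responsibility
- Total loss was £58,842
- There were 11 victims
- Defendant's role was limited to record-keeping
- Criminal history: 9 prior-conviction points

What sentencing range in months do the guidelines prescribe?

Base offense level for possession of contraband: 20.
S1 applies: 20 − 3 = 17.
S2 applies: 17 + 1 = 18.
S3 applies (level before this adjustment is 18 ≥ 4, so +5): 18 + 5 = 23.
S4 applies (level before this adjustment is 23 ≥ 22, so +4): 23 + 4 = 27.
S5 applies: 27 − 2 = 25.
Final offense level: 25.
Criminal history: 9 prior points → Category Moderate (5+).
Level 25 falls in the 24-30 band.
Grid: Level 24-30 × Category Moderate = 74-82 months.

74-82 months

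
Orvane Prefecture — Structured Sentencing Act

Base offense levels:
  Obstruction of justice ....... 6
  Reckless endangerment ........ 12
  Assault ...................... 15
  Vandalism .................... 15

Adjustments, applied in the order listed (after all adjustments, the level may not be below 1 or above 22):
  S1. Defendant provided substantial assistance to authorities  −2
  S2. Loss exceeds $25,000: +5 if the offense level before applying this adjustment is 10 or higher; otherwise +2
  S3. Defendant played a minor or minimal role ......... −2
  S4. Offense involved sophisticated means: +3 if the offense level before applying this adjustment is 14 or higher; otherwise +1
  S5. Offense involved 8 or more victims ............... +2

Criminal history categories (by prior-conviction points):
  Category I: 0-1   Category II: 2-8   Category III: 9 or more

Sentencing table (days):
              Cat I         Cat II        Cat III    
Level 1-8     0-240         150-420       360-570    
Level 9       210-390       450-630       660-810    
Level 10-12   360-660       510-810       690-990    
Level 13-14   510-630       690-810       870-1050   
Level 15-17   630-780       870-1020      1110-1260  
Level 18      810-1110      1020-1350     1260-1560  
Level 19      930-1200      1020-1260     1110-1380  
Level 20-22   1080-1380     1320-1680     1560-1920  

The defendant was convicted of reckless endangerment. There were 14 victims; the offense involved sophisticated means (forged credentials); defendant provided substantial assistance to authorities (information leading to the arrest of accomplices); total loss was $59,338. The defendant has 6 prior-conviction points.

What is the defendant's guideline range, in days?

Base offense level for reckless endangerment: 12.
S1 applies: 12 − 2 = 10.
S2 applies (level before this adjustment is 10 ≥ 10, so +5): 10 + 5 = 15.
S3 does not apply.
S4 applies (level before this adjustment is 15 ≥ 14, so +3): 15 + 3 = 18.
S5 applies: 18 + 2 = 20.
Final offense level: 20.
Criminal history: 6 prior points → Category II (2-8).
Level 20 falls in the 20-22 band.
Grid: Level 20-22 × Category II = 1320-1680 days.

1320-1680 days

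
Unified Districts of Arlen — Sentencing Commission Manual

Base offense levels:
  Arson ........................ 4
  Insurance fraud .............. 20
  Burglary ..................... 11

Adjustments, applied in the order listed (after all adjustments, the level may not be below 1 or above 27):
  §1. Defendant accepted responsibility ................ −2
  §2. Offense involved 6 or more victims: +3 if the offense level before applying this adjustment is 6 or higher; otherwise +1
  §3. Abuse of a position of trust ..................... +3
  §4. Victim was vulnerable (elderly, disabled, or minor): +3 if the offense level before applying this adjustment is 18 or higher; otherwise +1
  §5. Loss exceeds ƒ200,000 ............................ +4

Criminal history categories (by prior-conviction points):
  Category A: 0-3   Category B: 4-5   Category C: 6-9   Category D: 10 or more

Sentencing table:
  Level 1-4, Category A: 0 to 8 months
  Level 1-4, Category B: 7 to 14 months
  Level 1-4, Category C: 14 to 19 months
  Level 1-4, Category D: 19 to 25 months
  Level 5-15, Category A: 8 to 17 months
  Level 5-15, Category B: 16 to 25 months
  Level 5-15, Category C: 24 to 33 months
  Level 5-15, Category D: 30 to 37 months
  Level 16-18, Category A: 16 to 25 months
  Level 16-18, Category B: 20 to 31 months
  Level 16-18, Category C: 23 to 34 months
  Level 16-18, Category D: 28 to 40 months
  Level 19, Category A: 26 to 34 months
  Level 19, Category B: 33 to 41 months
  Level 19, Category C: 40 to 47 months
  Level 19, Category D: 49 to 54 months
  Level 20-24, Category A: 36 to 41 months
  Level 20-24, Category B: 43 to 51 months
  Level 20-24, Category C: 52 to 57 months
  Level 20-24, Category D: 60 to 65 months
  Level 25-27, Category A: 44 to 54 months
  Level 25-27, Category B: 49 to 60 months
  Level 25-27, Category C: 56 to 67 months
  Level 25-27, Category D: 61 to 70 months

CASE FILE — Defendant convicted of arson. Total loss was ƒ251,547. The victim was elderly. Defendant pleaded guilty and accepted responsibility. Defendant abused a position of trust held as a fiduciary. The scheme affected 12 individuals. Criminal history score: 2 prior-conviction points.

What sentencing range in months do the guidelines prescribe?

Base offense level for arson: 4.
§1 applies: 4 − 2 = 2.
§2 applies (level before this adjustment is 2 < 6, so +1): 2 + 1 = 3.
§3 applies: 3 + 3 = 6.
§4 applies (level before this adjustment is 6 < 18, so +1): 6 + 1 = 7.
§5 applies: 7 + 4 = 11.
Final offense level: 11.
Criminal history: 2 prior points → Category A (0-3).
Level 11 falls in the 5-15 band.
Grid: Level 5-15 × Category A = 8-17 months.

8-17 months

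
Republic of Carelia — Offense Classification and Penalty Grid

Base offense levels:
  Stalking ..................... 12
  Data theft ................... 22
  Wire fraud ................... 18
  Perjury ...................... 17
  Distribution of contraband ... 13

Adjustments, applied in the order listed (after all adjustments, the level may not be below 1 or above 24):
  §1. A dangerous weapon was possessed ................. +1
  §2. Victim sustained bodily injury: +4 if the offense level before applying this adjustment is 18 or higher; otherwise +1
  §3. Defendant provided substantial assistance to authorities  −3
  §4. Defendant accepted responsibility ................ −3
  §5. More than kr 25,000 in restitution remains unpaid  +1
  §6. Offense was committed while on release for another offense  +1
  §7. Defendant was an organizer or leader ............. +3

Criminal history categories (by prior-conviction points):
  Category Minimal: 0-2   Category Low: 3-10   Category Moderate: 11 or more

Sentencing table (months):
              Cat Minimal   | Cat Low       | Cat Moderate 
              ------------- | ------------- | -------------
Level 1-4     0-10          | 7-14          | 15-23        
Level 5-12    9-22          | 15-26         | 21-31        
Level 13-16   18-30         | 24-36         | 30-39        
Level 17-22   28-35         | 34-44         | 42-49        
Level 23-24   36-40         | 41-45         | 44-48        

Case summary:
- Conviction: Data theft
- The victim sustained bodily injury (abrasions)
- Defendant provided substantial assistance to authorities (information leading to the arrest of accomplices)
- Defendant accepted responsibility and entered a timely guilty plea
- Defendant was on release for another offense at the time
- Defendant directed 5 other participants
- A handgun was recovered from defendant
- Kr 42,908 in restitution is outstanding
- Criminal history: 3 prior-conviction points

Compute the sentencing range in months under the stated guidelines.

Base offense level for data theft: 22.
§1 applies: 22 + 1 = 23.
§2 applies (level before this adjustment is 23 ≥ 18, so +4): 23 + 4 = 27.
§3 applies: 27 − 3 = 24.
§4 applies: 24 − 3 = 21.
§5 applies: 21 + 1 = 22.
§6 applies: 22 + 1 = 23.
§7 applies: 23 + 3 = 26.
Level 26 exceeds the maximum of 24; capped at 24.
Final offense level: 24.
Criminal history: 3 prior points → Category Low (3-10).
Level 24 falls in the 23-24 band.
Grid: Level 23-24 × Category Low = 41-45 months.

41-45 months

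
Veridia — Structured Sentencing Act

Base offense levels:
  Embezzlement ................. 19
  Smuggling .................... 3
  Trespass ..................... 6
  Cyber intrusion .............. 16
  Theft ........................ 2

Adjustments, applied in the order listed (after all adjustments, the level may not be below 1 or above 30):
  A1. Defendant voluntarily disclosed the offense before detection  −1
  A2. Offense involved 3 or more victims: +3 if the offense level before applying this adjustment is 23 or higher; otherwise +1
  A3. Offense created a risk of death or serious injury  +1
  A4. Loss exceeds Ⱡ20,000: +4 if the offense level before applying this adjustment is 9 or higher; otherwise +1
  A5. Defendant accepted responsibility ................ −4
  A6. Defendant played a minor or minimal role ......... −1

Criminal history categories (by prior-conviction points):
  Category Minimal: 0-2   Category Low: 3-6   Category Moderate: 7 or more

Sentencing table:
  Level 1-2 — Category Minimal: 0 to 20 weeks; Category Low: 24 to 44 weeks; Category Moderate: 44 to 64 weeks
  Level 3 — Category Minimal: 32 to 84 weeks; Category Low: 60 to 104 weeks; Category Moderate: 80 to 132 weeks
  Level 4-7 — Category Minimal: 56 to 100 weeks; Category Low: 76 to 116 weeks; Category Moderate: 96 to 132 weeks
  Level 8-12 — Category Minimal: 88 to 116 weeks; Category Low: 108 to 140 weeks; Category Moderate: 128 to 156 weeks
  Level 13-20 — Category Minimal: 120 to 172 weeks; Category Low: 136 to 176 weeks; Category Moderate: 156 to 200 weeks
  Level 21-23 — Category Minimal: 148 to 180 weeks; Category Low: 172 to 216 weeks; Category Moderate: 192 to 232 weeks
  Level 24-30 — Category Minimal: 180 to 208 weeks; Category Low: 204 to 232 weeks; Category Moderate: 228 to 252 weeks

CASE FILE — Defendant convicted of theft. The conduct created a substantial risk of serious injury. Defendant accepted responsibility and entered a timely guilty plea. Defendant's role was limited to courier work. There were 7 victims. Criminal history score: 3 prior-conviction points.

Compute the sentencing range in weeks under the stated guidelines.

Base offense level for theft: 2.
A2 applies (level before this adjustment is 2 < 23, so +1): 2 + 1 = 3.
A3 applies: 3 + 1 = 4.
A4 does not apply.
A5 applies: 4 − 4 = 0.
A6 applies: 0 − 1 = -1.
Level -1 is below the minimum of 1; floored at 1.
Final offense level: 1.
Criminal history: 3 prior points → Category Low (3-6).
Level 1 falls in the 1-2 band.
Grid: Level 1-2 × Category Low = 24-44 weeks.

24-44 weeks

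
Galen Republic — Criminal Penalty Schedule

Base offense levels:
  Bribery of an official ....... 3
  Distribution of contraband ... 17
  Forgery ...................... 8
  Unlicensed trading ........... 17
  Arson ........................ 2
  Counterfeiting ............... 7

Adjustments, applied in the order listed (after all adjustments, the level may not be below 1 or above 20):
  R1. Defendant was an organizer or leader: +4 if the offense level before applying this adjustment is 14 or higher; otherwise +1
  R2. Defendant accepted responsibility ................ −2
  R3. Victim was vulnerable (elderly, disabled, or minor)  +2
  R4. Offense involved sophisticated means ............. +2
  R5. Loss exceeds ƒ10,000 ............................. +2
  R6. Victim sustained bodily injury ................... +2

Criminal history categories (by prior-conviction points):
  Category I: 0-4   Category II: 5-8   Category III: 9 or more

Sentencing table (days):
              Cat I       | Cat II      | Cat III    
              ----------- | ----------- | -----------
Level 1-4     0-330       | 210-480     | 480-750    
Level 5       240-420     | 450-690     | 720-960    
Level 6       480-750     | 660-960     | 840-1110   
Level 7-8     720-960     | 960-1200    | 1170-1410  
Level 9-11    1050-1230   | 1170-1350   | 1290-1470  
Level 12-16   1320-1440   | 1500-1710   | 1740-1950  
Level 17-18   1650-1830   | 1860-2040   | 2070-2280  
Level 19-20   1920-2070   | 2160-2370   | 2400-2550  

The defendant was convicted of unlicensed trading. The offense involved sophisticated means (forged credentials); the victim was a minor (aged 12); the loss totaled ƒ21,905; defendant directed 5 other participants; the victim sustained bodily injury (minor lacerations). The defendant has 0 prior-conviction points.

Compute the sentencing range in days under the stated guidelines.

1920-2070 days

Base offense level for unlicensed trading: 17.
R1 applies (level before this adjustment is 17 ≥ 14, so +4): 17 + 4 = 21.
R3 applies: 21 + 2 = 23.
R4 applies: 23 + 2 = 25.
R5 applies: 25 + 2 = 27.
R6 applies: 27 + 2 = 29.
Level 29 exceeds the maximum of 20; capped at 20.
Final offense level: 20.
Criminal history: 0 prior points → Category I (0-4).
Level 20 falls in the 19-20 band.
Grid: Level 19-20 × Category I = 1920-2070 days.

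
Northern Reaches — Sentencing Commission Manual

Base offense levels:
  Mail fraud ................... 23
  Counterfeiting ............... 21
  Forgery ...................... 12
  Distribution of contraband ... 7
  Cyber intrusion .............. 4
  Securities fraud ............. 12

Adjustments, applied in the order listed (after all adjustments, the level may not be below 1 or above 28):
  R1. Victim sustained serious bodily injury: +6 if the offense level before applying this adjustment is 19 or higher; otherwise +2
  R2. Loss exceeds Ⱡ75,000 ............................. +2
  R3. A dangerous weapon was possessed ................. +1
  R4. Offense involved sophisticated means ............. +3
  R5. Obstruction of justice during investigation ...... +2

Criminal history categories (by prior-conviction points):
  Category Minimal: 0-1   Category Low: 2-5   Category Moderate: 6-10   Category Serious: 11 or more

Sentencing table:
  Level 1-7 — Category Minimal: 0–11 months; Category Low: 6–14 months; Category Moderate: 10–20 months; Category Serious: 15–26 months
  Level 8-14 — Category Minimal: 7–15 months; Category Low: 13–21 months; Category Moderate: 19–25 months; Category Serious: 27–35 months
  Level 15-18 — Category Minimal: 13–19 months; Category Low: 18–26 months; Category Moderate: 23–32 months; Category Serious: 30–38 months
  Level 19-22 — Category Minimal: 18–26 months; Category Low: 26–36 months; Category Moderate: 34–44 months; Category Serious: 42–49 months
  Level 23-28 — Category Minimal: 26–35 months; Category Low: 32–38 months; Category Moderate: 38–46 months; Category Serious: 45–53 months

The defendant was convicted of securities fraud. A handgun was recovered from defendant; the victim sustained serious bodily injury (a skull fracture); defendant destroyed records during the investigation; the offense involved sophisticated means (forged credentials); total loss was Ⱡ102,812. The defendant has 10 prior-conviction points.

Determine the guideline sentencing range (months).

Base offense level for securities fraud: 12.
R1 applies (level before this adjustment is 12 < 19, so +2): 12 + 2 = 14.
R2 applies: 14 + 2 = 16.
R3 applies: 16 + 1 = 17.
R4 applies: 17 + 3 = 20.
R5 applies: 20 + 2 = 22.
Final offense level: 22.
Criminal history: 10 prior points → Category Moderate (6-10).
Level 22 falls in the 19-22 band.
Grid: Level 19-22 × Category Moderate = 34-44 months.

34-44 months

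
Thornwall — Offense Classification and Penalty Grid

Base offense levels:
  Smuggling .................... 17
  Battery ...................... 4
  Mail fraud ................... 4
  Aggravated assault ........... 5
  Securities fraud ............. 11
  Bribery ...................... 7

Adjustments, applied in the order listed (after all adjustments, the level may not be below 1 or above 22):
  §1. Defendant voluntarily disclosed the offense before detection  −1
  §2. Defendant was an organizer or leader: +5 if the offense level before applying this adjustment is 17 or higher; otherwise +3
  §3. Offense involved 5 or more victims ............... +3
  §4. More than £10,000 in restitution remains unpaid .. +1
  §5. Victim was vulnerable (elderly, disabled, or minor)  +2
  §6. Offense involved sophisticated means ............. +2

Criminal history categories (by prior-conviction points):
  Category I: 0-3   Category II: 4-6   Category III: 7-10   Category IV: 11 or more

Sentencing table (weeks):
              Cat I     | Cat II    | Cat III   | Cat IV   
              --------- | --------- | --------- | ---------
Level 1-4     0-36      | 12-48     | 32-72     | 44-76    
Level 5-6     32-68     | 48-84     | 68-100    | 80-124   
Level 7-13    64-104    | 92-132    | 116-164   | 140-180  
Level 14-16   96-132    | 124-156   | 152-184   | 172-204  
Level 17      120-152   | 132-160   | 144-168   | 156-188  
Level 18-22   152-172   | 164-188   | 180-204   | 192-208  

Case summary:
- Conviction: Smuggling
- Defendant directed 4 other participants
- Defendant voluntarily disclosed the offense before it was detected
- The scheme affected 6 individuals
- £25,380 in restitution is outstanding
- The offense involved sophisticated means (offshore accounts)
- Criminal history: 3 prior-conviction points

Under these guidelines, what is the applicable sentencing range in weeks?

152-172 weeks

Base offense level for smuggling: 17.
§1 applies: 17 − 1 = 16.
§2 applies (level before this adjustment is 16 < 17, so +3): 16 + 3 = 19.
§3 applies: 19 + 3 = 22.
§4 applies: 22 + 1 = 23.
§6 applies: 23 + 2 = 25.
Level 25 exceeds the maximum of 22; capped at 22.
Final offense level: 22.
Criminal history: 3 prior points → Category I (0-3).
Level 22 falls in the 18-22 band.
Grid: Level 18-22 × Category I = 152-172 weeks.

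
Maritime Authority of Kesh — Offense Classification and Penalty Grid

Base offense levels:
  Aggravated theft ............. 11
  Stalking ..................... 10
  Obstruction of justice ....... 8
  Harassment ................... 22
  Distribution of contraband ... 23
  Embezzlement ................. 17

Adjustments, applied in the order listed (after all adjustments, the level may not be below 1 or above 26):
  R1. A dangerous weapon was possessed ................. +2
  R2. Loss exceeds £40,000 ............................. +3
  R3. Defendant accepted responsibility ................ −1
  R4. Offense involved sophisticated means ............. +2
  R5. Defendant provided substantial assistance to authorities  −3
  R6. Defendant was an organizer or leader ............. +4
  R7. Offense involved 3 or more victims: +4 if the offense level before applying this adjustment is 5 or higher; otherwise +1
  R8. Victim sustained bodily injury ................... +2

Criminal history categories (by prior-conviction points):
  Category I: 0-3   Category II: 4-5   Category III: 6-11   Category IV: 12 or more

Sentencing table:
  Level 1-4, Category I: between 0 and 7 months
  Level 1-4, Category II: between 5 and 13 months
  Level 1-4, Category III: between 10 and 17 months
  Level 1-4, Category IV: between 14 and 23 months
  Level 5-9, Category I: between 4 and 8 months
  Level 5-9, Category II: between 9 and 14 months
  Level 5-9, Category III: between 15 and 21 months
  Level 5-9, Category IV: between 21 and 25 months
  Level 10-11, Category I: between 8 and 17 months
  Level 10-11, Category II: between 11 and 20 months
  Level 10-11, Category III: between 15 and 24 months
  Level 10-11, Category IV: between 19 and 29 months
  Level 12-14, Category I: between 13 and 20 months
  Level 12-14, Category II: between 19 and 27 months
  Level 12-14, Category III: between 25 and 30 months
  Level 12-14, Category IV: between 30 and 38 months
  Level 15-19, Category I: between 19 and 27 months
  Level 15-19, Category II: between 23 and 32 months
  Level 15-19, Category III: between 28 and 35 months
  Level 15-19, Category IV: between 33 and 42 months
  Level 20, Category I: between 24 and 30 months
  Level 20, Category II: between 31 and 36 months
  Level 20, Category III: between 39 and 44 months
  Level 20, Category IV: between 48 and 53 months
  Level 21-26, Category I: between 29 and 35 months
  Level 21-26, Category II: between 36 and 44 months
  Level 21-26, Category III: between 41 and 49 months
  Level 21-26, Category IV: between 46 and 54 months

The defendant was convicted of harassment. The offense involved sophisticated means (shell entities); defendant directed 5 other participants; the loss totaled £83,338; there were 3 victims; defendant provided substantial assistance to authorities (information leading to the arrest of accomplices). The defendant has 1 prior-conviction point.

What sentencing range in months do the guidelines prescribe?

29-35 months

Base offense level for harassment: 22.
R2 applies: 22 + 3 = 25.
R3 does not apply.
R4 applies: 25 + 2 = 27.
R5 applies: 27 − 3 = 24.
R6 applies: 24 + 4 = 28.
R7 applies (level before this adjustment is 28 ≥ 5, so +4): 28 + 4 = 32.
R8 does not apply.
Level 32 exceeds the maximum of 26; capped at 26.
Final offense level: 26.
Criminal history: 1 prior point → Category I (0-3).
Level 26 falls in the 21-26 band.
Grid: Level 21-26 × Category I = 29-35 months.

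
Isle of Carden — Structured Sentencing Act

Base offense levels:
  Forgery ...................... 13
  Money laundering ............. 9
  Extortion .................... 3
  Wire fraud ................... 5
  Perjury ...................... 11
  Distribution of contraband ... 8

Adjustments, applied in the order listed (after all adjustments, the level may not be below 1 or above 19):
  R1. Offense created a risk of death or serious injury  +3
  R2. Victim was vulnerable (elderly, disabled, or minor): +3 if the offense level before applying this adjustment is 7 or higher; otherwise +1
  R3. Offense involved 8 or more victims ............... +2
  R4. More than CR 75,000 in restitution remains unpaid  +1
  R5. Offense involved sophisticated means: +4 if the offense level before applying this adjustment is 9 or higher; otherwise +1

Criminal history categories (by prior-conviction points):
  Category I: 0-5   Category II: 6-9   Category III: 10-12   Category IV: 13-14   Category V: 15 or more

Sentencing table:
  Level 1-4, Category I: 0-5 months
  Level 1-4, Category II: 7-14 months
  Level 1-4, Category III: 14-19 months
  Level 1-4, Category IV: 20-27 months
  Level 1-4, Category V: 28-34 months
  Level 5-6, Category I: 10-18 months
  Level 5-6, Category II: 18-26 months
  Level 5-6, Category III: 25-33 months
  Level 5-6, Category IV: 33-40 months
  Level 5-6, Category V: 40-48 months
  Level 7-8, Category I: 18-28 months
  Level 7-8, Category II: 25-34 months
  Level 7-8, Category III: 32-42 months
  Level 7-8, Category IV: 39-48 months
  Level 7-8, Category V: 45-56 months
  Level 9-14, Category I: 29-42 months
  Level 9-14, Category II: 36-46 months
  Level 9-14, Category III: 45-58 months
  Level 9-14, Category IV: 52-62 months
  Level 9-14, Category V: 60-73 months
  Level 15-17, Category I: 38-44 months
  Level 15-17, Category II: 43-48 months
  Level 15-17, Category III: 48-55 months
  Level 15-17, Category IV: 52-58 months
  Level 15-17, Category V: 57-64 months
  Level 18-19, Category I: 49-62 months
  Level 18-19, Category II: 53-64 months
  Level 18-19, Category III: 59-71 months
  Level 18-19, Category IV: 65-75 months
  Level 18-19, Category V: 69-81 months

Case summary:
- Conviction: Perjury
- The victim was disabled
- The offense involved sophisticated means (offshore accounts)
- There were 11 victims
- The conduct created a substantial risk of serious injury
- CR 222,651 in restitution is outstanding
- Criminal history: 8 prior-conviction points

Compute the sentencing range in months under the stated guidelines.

53-64 months

Base offense level for perjury: 11.
R1 applies: 11 + 3 = 14.
R2 applies (level before this adjustment is 14 ≥ 7, so +3): 14 + 3 = 17.
R3 applies: 17 + 2 = 19.
R4 applies: 19 + 1 = 20.
R5 applies (level before this adjustment is 20 ≥ 9, so +4): 20 + 4 = 24.
Level 24 exceeds the maximum of 19; capped at 19.
Final offense level: 19.
Criminal history: 8 prior points → Category II (6-9).
Level 19 falls in the 18-19 band.
Grid: Level 18-19 × Category II = 53-64 months.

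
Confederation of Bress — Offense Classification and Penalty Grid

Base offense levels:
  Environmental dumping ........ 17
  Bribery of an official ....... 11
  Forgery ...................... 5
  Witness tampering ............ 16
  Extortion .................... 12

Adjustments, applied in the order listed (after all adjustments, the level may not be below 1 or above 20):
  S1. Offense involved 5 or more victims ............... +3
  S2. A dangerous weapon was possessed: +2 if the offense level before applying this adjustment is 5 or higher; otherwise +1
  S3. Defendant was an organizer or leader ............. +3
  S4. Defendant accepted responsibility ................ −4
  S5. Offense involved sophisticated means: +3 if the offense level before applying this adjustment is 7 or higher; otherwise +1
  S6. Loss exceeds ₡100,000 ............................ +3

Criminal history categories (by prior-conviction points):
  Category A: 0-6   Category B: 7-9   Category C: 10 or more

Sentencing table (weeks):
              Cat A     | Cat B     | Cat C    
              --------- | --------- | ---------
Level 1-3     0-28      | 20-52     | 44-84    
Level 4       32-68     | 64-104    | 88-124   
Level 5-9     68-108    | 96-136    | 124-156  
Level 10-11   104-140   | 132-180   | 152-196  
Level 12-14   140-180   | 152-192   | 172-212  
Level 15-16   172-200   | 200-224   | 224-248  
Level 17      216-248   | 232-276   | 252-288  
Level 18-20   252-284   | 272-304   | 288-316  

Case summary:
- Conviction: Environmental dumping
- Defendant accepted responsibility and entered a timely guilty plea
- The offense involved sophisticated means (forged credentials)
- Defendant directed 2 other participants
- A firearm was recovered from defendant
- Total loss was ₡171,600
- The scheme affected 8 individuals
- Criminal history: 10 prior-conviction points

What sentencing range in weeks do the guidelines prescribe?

Base offense level for environmental dumping: 17.
S1 applies: 17 + 3 = 20.
S2 applies (level before this adjustment is 20 ≥ 5, so +2): 20 + 2 = 22.
S3 applies: 22 + 3 = 25.
S4 applies: 25 − 4 = 21.
S5 applies (level before this adjustment is 21 ≥ 7, so +3): 21 + 3 = 24.
S6 applies: 24 + 3 = 27.
Level 27 exceeds the maximum of 20; capped at 20.
Final offense level: 20.
Criminal history: 10 prior points → Category C (10+).
Level 20 falls in the 18-20 band.
Grid: Level 18-20 × Category C = 288-316 weeks.

288-316 weeks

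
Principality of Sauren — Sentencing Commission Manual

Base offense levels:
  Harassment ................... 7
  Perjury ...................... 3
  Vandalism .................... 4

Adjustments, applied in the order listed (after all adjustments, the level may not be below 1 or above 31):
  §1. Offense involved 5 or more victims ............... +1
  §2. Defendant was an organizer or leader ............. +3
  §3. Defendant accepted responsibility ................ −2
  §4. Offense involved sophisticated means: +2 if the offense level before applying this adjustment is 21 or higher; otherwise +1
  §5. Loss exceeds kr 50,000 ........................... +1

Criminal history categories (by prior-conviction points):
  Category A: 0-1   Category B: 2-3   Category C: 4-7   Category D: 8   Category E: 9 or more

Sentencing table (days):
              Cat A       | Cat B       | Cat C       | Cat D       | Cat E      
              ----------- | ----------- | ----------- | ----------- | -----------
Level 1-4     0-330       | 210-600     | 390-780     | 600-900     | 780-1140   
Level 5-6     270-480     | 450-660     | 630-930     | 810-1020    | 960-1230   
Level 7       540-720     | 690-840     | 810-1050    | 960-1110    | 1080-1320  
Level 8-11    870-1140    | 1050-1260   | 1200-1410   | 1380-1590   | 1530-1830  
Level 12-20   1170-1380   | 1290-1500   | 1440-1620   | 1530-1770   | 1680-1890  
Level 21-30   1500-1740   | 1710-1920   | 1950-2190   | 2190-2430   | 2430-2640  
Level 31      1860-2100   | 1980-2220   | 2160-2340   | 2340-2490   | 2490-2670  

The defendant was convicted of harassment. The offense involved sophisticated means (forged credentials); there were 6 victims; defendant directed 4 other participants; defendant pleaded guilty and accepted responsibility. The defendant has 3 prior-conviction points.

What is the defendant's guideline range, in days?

1050-1260 days

Base offense level for harassment: 7.
§1 applies: 7 + 1 = 8.
§2 applies: 8 + 3 = 11.
§3 applies: 11 − 2 = 9.
§4 applies (level before this adjustment is 9 < 21, so +1): 9 + 1 = 10.
§5 does not apply.
Final offense level: 10.
Criminal history: 3 prior points → Category B (2-3).
Level 10 falls in the 8-11 band.
Grid: Level 8-11 × Category B = 1050-1260 days.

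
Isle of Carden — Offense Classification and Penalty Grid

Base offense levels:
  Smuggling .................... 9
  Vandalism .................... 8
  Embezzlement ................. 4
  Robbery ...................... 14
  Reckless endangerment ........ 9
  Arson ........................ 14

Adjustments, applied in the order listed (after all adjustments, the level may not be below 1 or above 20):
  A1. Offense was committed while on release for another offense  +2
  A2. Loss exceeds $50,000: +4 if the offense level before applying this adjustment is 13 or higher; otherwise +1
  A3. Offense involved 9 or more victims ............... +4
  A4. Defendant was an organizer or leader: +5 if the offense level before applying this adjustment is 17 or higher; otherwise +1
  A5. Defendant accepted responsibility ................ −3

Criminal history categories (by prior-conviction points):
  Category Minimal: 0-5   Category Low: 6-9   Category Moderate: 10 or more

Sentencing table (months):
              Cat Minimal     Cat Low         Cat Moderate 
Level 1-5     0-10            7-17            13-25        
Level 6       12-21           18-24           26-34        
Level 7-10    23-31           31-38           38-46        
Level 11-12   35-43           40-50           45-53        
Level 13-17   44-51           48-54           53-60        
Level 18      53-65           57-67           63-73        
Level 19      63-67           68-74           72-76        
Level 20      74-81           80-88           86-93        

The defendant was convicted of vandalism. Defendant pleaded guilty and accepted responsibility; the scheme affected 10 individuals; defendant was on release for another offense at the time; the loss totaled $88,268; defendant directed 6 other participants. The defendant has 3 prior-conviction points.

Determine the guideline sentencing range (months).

Base offense level for vandalism: 8.
A1 applies: 8 + 2 = 10.
A2 applies (level before this adjustment is 10 < 13, so +1): 10 + 1 = 11.
A3 applies: 11 + 4 = 15.
A4 applies (level before this adjustment is 15 < 17, so +1): 15 + 1 = 16.
A5 applies: 16 − 3 = 13.
Final offense level: 13.
Criminal history: 3 prior points → Category Minimal (0-5).
Level 13 falls in the 13-17 band.
Grid: Level 13-17 × Category Minimal = 44-51 months.

44-51 months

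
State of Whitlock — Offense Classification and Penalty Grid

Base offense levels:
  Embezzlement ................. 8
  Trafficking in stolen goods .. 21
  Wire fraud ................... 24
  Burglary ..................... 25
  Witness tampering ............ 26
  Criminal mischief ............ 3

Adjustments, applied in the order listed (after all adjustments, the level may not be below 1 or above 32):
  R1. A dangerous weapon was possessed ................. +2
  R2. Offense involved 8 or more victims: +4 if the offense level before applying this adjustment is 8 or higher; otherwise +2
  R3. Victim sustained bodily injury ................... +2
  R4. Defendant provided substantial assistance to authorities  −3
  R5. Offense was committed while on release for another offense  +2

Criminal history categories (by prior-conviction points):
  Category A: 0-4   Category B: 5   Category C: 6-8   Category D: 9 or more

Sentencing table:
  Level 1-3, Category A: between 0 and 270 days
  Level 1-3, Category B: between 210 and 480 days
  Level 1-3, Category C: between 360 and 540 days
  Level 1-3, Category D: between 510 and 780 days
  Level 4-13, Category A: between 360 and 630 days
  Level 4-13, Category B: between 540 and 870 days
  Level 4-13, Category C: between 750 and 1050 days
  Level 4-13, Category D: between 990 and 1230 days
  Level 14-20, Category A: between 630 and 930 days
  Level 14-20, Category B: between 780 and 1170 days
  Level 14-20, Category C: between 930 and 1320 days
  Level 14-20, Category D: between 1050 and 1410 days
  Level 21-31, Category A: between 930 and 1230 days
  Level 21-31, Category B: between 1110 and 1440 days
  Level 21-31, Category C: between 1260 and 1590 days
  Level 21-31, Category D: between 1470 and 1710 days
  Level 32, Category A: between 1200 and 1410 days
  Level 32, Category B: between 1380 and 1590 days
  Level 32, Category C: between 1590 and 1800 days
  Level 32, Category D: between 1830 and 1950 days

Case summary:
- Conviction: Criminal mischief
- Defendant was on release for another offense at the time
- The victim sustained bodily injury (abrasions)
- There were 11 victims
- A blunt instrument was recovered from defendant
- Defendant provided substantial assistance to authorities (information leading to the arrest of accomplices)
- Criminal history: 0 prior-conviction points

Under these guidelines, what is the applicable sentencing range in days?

Base offense level for criminal mischief: 3.
R1 applies: 3 + 2 = 5.
R2 applies (level before this adjustment is 5 < 8, so +2): 5 + 2 = 7.
R3 applies: 7 + 2 = 9.
R4 applies: 9 − 3 = 6.
R5 applies: 6 + 2 = 8.
Final offense level: 8.
Criminal history: 0 prior points → Category A (0-4).
Level 8 falls in the 4-13 band.
Grid: Level 4-13 × Category A = 360-630 days.

360-630 days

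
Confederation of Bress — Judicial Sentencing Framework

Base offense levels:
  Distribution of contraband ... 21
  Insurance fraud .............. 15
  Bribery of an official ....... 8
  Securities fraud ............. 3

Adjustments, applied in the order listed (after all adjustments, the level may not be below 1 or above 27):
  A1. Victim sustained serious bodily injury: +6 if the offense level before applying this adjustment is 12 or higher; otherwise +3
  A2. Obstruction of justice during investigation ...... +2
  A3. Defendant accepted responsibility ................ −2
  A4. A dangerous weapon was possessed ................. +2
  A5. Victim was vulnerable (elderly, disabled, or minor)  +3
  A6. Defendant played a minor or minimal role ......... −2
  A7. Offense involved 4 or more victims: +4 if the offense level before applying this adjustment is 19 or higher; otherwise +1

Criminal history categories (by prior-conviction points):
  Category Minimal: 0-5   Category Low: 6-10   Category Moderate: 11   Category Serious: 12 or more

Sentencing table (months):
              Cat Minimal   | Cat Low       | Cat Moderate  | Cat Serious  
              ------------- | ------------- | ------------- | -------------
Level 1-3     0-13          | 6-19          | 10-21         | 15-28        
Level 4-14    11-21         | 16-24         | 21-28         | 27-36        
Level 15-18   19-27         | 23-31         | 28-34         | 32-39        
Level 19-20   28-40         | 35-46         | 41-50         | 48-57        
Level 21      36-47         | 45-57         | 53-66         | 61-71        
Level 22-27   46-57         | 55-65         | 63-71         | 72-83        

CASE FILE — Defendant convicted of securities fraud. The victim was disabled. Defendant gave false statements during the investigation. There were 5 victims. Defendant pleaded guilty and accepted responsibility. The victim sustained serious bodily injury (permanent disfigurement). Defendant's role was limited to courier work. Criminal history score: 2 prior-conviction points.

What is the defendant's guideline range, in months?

Base offense level for securities fraud: 3.
A1 applies (level before this adjustment is 3 < 12, so +3): 3 + 3 = 6.
A2 applies: 6 + 2 = 8.
A3 applies: 8 − 2 = 6.
A4 does not apply.
A5 applies: 6 + 3 = 9.
A6 applies: 9 − 2 = 7.
A7 applies (level before this adjustment is 7 < 19, so +1): 7 + 1 = 8.
Final offense level: 8.
Criminal history: 2 prior points → Category Minimal (0-5).
Level 8 falls in the 4-14 band.
Grid: Level 4-14 × Category Minimal = 11-21 months.

11-21 months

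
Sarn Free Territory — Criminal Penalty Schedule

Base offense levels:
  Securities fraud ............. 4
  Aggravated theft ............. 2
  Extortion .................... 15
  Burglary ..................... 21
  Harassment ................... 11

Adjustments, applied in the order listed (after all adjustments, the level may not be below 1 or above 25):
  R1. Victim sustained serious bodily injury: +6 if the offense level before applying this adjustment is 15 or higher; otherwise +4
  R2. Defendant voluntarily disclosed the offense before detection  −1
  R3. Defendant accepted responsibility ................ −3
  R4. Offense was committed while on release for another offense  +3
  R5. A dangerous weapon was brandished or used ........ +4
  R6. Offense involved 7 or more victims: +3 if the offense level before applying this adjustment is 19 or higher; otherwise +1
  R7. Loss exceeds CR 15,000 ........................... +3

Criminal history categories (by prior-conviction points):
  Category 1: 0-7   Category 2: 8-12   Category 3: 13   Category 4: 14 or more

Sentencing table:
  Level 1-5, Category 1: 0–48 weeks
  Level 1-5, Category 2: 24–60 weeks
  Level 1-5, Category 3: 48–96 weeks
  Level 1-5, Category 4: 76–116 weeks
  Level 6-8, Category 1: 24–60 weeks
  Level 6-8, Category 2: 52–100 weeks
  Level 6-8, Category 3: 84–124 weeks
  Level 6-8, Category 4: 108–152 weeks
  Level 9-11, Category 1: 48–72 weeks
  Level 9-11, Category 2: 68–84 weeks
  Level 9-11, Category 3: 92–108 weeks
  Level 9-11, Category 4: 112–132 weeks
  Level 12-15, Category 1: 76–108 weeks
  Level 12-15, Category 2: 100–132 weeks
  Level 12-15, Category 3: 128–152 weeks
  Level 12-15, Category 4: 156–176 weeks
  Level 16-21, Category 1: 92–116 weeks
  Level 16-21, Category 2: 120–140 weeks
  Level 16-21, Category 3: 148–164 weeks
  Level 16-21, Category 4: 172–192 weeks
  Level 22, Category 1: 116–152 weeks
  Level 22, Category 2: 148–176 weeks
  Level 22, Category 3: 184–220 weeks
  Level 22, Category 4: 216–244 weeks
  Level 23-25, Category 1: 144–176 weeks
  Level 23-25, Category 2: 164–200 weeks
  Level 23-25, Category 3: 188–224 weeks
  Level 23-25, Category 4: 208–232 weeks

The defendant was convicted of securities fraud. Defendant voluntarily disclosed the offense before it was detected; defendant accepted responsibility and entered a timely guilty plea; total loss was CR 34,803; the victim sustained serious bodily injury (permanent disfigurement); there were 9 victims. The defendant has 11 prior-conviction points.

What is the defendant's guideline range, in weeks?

52-100 weeks

Base offense level for securities fraud: 4.
R1 applies (level before this adjustment is 4 < 15, so +4): 4 + 4 = 8.
R2 applies: 8 − 1 = 7.
R3 applies: 7 − 3 = 4.
R4 does not apply.
R6 applies (level before this adjustment is 4 < 19, so +1): 4 + 1 = 5.
R7 applies: 5 + 3 = 8.
Final offense level: 8.
Criminal history: 11 prior points → Category 2 (8-12).
Level 8 falls in the 6-8 band.
Grid: Level 6-8 × Category 2 = 52-100 weeks.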